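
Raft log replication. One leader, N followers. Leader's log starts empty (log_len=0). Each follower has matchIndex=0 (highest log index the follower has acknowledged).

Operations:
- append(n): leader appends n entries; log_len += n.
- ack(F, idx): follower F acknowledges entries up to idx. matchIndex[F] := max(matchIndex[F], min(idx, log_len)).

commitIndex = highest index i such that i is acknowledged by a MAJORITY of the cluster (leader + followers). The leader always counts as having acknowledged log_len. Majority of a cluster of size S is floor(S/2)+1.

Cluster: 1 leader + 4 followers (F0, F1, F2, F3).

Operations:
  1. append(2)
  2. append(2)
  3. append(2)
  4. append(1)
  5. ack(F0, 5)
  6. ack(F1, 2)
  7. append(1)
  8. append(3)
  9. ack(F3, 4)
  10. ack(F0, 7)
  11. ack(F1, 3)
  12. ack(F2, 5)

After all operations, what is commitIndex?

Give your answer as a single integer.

Op 1: append 2 -> log_len=2
Op 2: append 2 -> log_len=4
Op 3: append 2 -> log_len=6
Op 4: append 1 -> log_len=7
Op 5: F0 acks idx 5 -> match: F0=5 F1=0 F2=0 F3=0; commitIndex=0
Op 6: F1 acks idx 2 -> match: F0=5 F1=2 F2=0 F3=0; commitIndex=2
Op 7: append 1 -> log_len=8
Op 8: append 3 -> log_len=11
Op 9: F3 acks idx 4 -> match: F0=5 F1=2 F2=0 F3=4; commitIndex=4
Op 10: F0 acks idx 7 -> match: F0=7 F1=2 F2=0 F3=4; commitIndex=4
Op 11: F1 acks idx 3 -> match: F0=7 F1=3 F2=0 F3=4; commitIndex=4
Op 12: F2 acks idx 5 -> match: F0=7 F1=3 F2=5 F3=4; commitIndex=5

Answer: 5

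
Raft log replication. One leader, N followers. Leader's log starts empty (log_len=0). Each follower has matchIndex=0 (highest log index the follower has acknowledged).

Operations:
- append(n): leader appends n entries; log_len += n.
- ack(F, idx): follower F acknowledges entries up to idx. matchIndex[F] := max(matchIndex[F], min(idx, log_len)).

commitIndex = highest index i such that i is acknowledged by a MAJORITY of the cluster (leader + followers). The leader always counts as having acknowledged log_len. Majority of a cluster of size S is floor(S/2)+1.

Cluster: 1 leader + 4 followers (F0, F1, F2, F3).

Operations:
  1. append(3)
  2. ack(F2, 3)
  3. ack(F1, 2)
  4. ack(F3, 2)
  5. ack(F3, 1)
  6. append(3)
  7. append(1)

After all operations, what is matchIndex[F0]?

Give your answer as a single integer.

Op 1: append 3 -> log_len=3
Op 2: F2 acks idx 3 -> match: F0=0 F1=0 F2=3 F3=0; commitIndex=0
Op 3: F1 acks idx 2 -> match: F0=0 F1=2 F2=3 F3=0; commitIndex=2
Op 4: F3 acks idx 2 -> match: F0=0 F1=2 F2=3 F3=2; commitIndex=2
Op 5: F3 acks idx 1 -> match: F0=0 F1=2 F2=3 F3=2; commitIndex=2
Op 6: append 3 -> log_len=6
Op 7: append 1 -> log_len=7

Answer: 0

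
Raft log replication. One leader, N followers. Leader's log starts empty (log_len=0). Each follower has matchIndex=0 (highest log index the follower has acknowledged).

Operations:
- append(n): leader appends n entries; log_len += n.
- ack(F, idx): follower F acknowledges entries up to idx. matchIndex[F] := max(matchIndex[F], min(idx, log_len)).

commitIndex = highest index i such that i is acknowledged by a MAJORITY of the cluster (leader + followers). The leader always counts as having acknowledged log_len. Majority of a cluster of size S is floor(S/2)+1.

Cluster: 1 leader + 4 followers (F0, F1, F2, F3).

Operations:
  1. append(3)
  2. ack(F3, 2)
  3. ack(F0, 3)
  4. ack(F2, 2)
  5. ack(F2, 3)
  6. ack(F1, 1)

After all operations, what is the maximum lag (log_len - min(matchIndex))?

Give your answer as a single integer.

Answer: 2

Derivation:
Op 1: append 3 -> log_len=3
Op 2: F3 acks idx 2 -> match: F0=0 F1=0 F2=0 F3=2; commitIndex=0
Op 3: F0 acks idx 3 -> match: F0=3 F1=0 F2=0 F3=2; commitIndex=2
Op 4: F2 acks idx 2 -> match: F0=3 F1=0 F2=2 F3=2; commitIndex=2
Op 5: F2 acks idx 3 -> match: F0=3 F1=0 F2=3 F3=2; commitIndex=3
Op 6: F1 acks idx 1 -> match: F0=3 F1=1 F2=3 F3=2; commitIndex=3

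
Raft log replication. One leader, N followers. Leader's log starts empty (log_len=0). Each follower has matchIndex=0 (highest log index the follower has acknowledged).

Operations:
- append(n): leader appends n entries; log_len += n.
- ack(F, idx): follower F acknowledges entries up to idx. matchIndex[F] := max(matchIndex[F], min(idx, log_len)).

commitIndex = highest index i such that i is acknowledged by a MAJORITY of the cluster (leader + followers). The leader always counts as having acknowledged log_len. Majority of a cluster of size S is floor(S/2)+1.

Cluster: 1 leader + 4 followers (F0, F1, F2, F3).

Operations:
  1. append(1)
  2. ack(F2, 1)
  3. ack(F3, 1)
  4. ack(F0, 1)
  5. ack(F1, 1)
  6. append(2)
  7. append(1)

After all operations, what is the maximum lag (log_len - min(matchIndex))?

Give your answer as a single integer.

Op 1: append 1 -> log_len=1
Op 2: F2 acks idx 1 -> match: F0=0 F1=0 F2=1 F3=0; commitIndex=0
Op 3: F3 acks idx 1 -> match: F0=0 F1=0 F2=1 F3=1; commitIndex=1
Op 4: F0 acks idx 1 -> match: F0=1 F1=0 F2=1 F3=1; commitIndex=1
Op 5: F1 acks idx 1 -> match: F0=1 F1=1 F2=1 F3=1; commitIndex=1
Op 6: append 2 -> log_len=3
Op 7: append 1 -> log_len=4

Answer: 3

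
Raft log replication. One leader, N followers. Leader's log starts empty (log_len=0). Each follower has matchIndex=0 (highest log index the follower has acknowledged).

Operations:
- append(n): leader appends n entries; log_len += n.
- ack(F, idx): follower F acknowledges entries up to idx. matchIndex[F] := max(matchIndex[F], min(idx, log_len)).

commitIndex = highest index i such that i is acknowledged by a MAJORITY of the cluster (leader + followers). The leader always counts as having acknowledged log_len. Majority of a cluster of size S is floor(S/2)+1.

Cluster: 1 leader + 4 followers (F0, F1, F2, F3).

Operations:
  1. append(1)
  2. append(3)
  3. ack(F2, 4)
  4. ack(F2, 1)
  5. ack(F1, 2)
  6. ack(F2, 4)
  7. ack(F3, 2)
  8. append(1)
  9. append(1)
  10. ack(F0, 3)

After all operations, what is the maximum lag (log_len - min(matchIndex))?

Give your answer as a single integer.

Answer: 4

Derivation:
Op 1: append 1 -> log_len=1
Op 2: append 3 -> log_len=4
Op 3: F2 acks idx 4 -> match: F0=0 F1=0 F2=4 F3=0; commitIndex=0
Op 4: F2 acks idx 1 -> match: F0=0 F1=0 F2=4 F3=0; commitIndex=0
Op 5: F1 acks idx 2 -> match: F0=0 F1=2 F2=4 F3=0; commitIndex=2
Op 6: F2 acks idx 4 -> match: F0=0 F1=2 F2=4 F3=0; commitIndex=2
Op 7: F3 acks idx 2 -> match: F0=0 F1=2 F2=4 F3=2; commitIndex=2
Op 8: append 1 -> log_len=5
Op 9: append 1 -> log_len=6
Op 10: F0 acks idx 3 -> match: F0=3 F1=2 F2=4 F3=2; commitIndex=3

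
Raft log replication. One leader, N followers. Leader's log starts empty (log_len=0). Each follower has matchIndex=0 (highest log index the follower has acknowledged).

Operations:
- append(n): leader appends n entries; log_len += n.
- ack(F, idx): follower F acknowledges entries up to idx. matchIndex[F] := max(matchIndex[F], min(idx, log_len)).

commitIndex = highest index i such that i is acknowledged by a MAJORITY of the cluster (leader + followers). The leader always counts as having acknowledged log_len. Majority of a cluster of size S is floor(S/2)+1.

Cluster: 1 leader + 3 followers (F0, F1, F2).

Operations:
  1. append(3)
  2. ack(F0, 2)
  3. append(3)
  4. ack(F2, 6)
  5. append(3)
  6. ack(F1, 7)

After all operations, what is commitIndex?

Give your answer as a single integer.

Op 1: append 3 -> log_len=3
Op 2: F0 acks idx 2 -> match: F0=2 F1=0 F2=0; commitIndex=0
Op 3: append 3 -> log_len=6
Op 4: F2 acks idx 6 -> match: F0=2 F1=0 F2=6; commitIndex=2
Op 5: append 3 -> log_len=9
Op 6: F1 acks idx 7 -> match: F0=2 F1=7 F2=6; commitIndex=6

Answer: 6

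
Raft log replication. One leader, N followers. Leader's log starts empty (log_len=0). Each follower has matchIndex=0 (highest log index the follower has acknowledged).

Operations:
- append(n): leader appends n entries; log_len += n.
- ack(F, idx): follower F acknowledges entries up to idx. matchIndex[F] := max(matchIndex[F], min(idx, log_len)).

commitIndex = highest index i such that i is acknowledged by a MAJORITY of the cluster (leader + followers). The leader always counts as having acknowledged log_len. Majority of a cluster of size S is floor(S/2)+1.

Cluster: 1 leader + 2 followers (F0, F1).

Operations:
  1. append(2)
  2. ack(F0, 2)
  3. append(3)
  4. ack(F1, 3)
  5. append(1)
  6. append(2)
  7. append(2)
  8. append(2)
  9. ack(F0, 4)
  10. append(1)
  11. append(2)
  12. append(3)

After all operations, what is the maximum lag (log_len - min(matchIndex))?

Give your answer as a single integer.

Op 1: append 2 -> log_len=2
Op 2: F0 acks idx 2 -> match: F0=2 F1=0; commitIndex=2
Op 3: append 3 -> log_len=5
Op 4: F1 acks idx 3 -> match: F0=2 F1=3; commitIndex=3
Op 5: append 1 -> log_len=6
Op 6: append 2 -> log_len=8
Op 7: append 2 -> log_len=10
Op 8: append 2 -> log_len=12
Op 9: F0 acks idx 4 -> match: F0=4 F1=3; commitIndex=4
Op 10: append 1 -> log_len=13
Op 11: append 2 -> log_len=15
Op 12: append 3 -> log_len=18

Answer: 15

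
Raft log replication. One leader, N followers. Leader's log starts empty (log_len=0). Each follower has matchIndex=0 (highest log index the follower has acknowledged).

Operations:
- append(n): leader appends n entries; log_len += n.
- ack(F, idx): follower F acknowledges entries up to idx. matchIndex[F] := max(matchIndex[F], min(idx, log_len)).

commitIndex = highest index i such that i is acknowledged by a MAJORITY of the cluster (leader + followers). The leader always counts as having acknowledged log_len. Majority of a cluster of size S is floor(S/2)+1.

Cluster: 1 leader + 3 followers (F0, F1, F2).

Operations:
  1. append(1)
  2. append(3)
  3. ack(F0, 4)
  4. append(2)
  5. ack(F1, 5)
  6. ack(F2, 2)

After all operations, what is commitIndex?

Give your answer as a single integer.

Op 1: append 1 -> log_len=1
Op 2: append 3 -> log_len=4
Op 3: F0 acks idx 4 -> match: F0=4 F1=0 F2=0; commitIndex=0
Op 4: append 2 -> log_len=6
Op 5: F1 acks idx 5 -> match: F0=4 F1=5 F2=0; commitIndex=4
Op 6: F2 acks idx 2 -> match: F0=4 F1=5 F2=2; commitIndex=4

Answer: 4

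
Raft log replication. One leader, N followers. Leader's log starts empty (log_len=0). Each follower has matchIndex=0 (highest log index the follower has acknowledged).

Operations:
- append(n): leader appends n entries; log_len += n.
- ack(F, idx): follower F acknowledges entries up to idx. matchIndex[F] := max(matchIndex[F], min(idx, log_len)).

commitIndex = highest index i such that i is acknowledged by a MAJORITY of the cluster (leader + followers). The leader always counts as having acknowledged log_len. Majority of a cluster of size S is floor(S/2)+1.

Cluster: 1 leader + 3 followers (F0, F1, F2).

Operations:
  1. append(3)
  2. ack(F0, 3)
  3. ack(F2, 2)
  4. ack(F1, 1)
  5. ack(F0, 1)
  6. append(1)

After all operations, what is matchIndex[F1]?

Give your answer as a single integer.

Answer: 1

Derivation:
Op 1: append 3 -> log_len=3
Op 2: F0 acks idx 3 -> match: F0=3 F1=0 F2=0; commitIndex=0
Op 3: F2 acks idx 2 -> match: F0=3 F1=0 F2=2; commitIndex=2
Op 4: F1 acks idx 1 -> match: F0=3 F1=1 F2=2; commitIndex=2
Op 5: F0 acks idx 1 -> match: F0=3 F1=1 F2=2; commitIndex=2
Op 6: append 1 -> log_len=4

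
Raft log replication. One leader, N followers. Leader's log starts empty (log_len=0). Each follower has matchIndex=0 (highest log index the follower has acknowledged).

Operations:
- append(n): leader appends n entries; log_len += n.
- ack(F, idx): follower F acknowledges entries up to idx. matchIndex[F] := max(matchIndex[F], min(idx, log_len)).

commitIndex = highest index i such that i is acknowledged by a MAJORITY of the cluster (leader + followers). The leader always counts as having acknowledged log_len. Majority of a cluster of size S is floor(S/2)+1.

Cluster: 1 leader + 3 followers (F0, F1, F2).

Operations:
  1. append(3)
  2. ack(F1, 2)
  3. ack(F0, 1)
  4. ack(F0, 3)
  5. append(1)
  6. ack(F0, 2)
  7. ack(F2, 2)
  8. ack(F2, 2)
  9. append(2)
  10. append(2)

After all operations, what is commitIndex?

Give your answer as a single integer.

Answer: 2

Derivation:
Op 1: append 3 -> log_len=3
Op 2: F1 acks idx 2 -> match: F0=0 F1=2 F2=0; commitIndex=0
Op 3: F0 acks idx 1 -> match: F0=1 F1=2 F2=0; commitIndex=1
Op 4: F0 acks idx 3 -> match: F0=3 F1=2 F2=0; commitIndex=2
Op 5: append 1 -> log_len=4
Op 6: F0 acks idx 2 -> match: F0=3 F1=2 F2=0; commitIndex=2
Op 7: F2 acks idx 2 -> match: F0=3 F1=2 F2=2; commitIndex=2
Op 8: F2 acks idx 2 -> match: F0=3 F1=2 F2=2; commitIndex=2
Op 9: append 2 -> log_len=6
Op 10: append 2 -> log_len=8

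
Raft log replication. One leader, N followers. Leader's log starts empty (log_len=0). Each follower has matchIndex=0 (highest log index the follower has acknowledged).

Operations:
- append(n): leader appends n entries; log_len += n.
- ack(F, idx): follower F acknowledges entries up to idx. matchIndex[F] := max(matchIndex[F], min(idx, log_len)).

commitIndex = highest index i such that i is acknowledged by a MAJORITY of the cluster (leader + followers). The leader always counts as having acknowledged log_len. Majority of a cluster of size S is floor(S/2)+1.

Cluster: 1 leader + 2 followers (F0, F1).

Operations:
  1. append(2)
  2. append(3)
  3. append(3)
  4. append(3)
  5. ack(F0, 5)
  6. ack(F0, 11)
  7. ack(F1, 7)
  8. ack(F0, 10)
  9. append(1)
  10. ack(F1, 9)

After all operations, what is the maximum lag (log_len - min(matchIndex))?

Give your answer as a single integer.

Op 1: append 2 -> log_len=2
Op 2: append 3 -> log_len=5
Op 3: append 3 -> log_len=8
Op 4: append 3 -> log_len=11
Op 5: F0 acks idx 5 -> match: F0=5 F1=0; commitIndex=5
Op 6: F0 acks idx 11 -> match: F0=11 F1=0; commitIndex=11
Op 7: F1 acks idx 7 -> match: F0=11 F1=7; commitIndex=11
Op 8: F0 acks idx 10 -> match: F0=11 F1=7; commitIndex=11
Op 9: append 1 -> log_len=12
Op 10: F1 acks idx 9 -> match: F0=11 F1=9; commitIndex=11

Answer: 3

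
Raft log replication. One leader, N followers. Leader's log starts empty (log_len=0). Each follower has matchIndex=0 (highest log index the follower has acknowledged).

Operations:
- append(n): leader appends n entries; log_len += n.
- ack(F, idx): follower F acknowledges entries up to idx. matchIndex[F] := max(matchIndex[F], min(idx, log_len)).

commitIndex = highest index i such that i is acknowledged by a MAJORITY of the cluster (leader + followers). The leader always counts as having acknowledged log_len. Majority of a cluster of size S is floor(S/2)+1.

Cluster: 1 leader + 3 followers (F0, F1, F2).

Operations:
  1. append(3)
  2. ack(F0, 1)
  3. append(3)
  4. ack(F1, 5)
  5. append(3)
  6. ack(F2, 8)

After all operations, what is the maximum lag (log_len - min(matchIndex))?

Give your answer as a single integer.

Answer: 8

Derivation:
Op 1: append 3 -> log_len=3
Op 2: F0 acks idx 1 -> match: F0=1 F1=0 F2=0; commitIndex=0
Op 3: append 3 -> log_len=6
Op 4: F1 acks idx 5 -> match: F0=1 F1=5 F2=0; commitIndex=1
Op 5: append 3 -> log_len=9
Op 6: F2 acks idx 8 -> match: F0=1 F1=5 F2=8; commitIndex=5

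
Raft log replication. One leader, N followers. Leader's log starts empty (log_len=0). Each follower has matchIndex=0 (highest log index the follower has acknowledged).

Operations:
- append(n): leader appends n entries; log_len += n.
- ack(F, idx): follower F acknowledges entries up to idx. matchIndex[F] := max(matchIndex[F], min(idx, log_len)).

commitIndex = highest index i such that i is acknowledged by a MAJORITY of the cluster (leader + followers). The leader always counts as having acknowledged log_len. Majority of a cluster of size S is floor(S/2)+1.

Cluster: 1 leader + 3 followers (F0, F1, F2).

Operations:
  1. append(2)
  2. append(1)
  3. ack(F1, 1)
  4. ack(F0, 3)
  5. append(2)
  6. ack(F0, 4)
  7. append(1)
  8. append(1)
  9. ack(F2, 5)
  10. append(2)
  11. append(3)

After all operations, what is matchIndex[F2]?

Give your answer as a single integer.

Op 1: append 2 -> log_len=2
Op 2: append 1 -> log_len=3
Op 3: F1 acks idx 1 -> match: F0=0 F1=1 F2=0; commitIndex=0
Op 4: F0 acks idx 3 -> match: F0=3 F1=1 F2=0; commitIndex=1
Op 5: append 2 -> log_len=5
Op 6: F0 acks idx 4 -> match: F0=4 F1=1 F2=0; commitIndex=1
Op 7: append 1 -> log_len=6
Op 8: append 1 -> log_len=7
Op 9: F2 acks idx 5 -> match: F0=4 F1=1 F2=5; commitIndex=4
Op 10: append 2 -> log_len=9
Op 11: append 3 -> log_len=12

Answer: 5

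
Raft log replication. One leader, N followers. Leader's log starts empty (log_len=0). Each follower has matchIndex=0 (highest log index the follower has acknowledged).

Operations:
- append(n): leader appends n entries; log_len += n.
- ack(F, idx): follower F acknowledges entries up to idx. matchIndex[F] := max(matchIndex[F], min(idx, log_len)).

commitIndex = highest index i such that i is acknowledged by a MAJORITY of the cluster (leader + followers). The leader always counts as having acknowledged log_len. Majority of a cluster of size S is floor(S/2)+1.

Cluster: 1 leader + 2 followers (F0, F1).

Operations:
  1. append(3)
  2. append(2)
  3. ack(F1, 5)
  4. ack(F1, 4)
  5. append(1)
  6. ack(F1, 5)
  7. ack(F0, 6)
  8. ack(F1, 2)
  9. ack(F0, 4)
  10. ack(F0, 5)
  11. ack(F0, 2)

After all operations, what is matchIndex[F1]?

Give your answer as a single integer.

Op 1: append 3 -> log_len=3
Op 2: append 2 -> log_len=5
Op 3: F1 acks idx 5 -> match: F0=0 F1=5; commitIndex=5
Op 4: F1 acks idx 4 -> match: F0=0 F1=5; commitIndex=5
Op 5: append 1 -> log_len=6
Op 6: F1 acks idx 5 -> match: F0=0 F1=5; commitIndex=5
Op 7: F0 acks idx 6 -> match: F0=6 F1=5; commitIndex=6
Op 8: F1 acks idx 2 -> match: F0=6 F1=5; commitIndex=6
Op 9: F0 acks idx 4 -> match: F0=6 F1=5; commitIndex=6
Op 10: F0 acks idx 5 -> match: F0=6 F1=5; commitIndex=6
Op 11: F0 acks idx 2 -> match: F0=6 F1=5; commitIndex=6

Answer: 5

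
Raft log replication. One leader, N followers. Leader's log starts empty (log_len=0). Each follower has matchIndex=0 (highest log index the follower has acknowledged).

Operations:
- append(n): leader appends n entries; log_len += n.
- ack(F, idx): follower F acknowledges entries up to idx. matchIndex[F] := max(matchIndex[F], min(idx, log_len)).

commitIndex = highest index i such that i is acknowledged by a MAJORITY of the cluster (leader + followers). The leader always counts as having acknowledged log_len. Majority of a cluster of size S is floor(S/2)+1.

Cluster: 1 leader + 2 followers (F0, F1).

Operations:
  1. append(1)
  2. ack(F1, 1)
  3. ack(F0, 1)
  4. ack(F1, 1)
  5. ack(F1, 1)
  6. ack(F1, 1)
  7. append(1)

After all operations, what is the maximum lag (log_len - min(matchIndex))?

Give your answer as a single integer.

Answer: 1

Derivation:
Op 1: append 1 -> log_len=1
Op 2: F1 acks idx 1 -> match: F0=0 F1=1; commitIndex=1
Op 3: F0 acks idx 1 -> match: F0=1 F1=1; commitIndex=1
Op 4: F1 acks idx 1 -> match: F0=1 F1=1; commitIndex=1
Op 5: F1 acks idx 1 -> match: F0=1 F1=1; commitIndex=1
Op 6: F1 acks idx 1 -> match: F0=1 F1=1; commitIndex=1
Op 7: append 1 -> log_len=2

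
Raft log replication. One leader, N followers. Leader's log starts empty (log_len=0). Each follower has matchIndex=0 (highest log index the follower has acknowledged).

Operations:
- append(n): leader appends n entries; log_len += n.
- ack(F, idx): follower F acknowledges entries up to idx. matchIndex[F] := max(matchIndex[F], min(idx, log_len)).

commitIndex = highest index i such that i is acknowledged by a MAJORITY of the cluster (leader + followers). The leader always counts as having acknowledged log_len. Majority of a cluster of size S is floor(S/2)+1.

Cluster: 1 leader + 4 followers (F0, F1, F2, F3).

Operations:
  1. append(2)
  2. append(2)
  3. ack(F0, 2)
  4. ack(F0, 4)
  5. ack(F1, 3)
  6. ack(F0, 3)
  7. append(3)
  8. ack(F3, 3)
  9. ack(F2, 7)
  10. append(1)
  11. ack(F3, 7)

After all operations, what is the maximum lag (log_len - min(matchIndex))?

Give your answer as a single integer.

Answer: 5

Derivation:
Op 1: append 2 -> log_len=2
Op 2: append 2 -> log_len=4
Op 3: F0 acks idx 2 -> match: F0=2 F1=0 F2=0 F3=0; commitIndex=0
Op 4: F0 acks idx 4 -> match: F0=4 F1=0 F2=0 F3=0; commitIndex=0
Op 5: F1 acks idx 3 -> match: F0=4 F1=3 F2=0 F3=0; commitIndex=3
Op 6: F0 acks idx 3 -> match: F0=4 F1=3 F2=0 F3=0; commitIndex=3
Op 7: append 3 -> log_len=7
Op 8: F3 acks idx 3 -> match: F0=4 F1=3 F2=0 F3=3; commitIndex=3
Op 9: F2 acks idx 7 -> match: F0=4 F1=3 F2=7 F3=3; commitIndex=4
Op 10: append 1 -> log_len=8
Op 11: F3 acks idx 7 -> match: F0=4 F1=3 F2=7 F3=7; commitIndex=7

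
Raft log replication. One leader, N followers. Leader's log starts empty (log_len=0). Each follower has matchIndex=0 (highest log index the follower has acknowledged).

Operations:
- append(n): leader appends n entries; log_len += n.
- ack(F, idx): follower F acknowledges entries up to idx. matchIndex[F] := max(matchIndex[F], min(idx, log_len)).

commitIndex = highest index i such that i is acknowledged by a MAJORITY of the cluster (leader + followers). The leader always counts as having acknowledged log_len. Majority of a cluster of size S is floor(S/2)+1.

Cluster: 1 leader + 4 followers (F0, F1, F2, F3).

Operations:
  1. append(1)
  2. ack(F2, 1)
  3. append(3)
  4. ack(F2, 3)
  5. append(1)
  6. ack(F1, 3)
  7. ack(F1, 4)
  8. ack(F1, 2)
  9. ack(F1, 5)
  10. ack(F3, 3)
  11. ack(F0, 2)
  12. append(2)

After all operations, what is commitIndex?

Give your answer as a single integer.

Op 1: append 1 -> log_len=1
Op 2: F2 acks idx 1 -> match: F0=0 F1=0 F2=1 F3=0; commitIndex=0
Op 3: append 3 -> log_len=4
Op 4: F2 acks idx 3 -> match: F0=0 F1=0 F2=3 F3=0; commitIndex=0
Op 5: append 1 -> log_len=5
Op 6: F1 acks idx 3 -> match: F0=0 F1=3 F2=3 F3=0; commitIndex=3
Op 7: F1 acks idx 4 -> match: F0=0 F1=4 F2=3 F3=0; commitIndex=3
Op 8: F1 acks idx 2 -> match: F0=0 F1=4 F2=3 F3=0; commitIndex=3
Op 9: F1 acks idx 5 -> match: F0=0 F1=5 F2=3 F3=0; commitIndex=3
Op 10: F3 acks idx 3 -> match: F0=0 F1=5 F2=3 F3=3; commitIndex=3
Op 11: F0 acks idx 2 -> match: F0=2 F1=5 F2=3 F3=3; commitIndex=3
Op 12: append 2 -> log_len=7

Answer: 3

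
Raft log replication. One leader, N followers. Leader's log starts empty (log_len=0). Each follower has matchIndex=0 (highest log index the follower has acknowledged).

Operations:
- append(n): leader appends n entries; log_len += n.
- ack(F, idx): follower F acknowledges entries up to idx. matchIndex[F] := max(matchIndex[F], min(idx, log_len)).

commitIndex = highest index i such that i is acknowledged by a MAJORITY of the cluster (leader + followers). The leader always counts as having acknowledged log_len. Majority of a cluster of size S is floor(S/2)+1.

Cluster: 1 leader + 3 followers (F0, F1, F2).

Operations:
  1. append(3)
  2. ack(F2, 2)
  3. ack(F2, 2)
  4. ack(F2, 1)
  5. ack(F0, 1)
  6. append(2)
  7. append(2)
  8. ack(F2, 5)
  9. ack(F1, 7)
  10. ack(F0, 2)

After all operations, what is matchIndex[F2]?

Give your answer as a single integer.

Answer: 5

Derivation:
Op 1: append 3 -> log_len=3
Op 2: F2 acks idx 2 -> match: F0=0 F1=0 F2=2; commitIndex=0
Op 3: F2 acks idx 2 -> match: F0=0 F1=0 F2=2; commitIndex=0
Op 4: F2 acks idx 1 -> match: F0=0 F1=0 F2=2; commitIndex=0
Op 5: F0 acks idx 1 -> match: F0=1 F1=0 F2=2; commitIndex=1
Op 6: append 2 -> log_len=5
Op 7: append 2 -> log_len=7
Op 8: F2 acks idx 5 -> match: F0=1 F1=0 F2=5; commitIndex=1
Op 9: F1 acks idx 7 -> match: F0=1 F1=7 F2=5; commitIndex=5
Op 10: F0 acks idx 2 -> match: F0=2 F1=7 F2=5; commitIndex=5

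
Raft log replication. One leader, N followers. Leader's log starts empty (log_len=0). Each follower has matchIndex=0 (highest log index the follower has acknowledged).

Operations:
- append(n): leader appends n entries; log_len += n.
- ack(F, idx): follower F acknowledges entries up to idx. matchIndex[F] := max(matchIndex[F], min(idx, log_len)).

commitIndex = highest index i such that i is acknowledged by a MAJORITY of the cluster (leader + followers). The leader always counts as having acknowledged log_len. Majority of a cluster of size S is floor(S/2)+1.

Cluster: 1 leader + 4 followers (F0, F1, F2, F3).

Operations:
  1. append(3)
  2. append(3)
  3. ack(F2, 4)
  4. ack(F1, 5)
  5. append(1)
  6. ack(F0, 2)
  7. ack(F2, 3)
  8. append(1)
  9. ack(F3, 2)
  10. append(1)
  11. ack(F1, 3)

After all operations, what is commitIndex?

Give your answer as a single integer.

Answer: 4

Derivation:
Op 1: append 3 -> log_len=3
Op 2: append 3 -> log_len=6
Op 3: F2 acks idx 4 -> match: F0=0 F1=0 F2=4 F3=0; commitIndex=0
Op 4: F1 acks idx 5 -> match: F0=0 F1=5 F2=4 F3=0; commitIndex=4
Op 5: append 1 -> log_len=7
Op 6: F0 acks idx 2 -> match: F0=2 F1=5 F2=4 F3=0; commitIndex=4
Op 7: F2 acks idx 3 -> match: F0=2 F1=5 F2=4 F3=0; commitIndex=4
Op 8: append 1 -> log_len=8
Op 9: F3 acks idx 2 -> match: F0=2 F1=5 F2=4 F3=2; commitIndex=4
Op 10: append 1 -> log_len=9
Op 11: F1 acks idx 3 -> match: F0=2 F1=5 F2=4 F3=2; commitIndex=4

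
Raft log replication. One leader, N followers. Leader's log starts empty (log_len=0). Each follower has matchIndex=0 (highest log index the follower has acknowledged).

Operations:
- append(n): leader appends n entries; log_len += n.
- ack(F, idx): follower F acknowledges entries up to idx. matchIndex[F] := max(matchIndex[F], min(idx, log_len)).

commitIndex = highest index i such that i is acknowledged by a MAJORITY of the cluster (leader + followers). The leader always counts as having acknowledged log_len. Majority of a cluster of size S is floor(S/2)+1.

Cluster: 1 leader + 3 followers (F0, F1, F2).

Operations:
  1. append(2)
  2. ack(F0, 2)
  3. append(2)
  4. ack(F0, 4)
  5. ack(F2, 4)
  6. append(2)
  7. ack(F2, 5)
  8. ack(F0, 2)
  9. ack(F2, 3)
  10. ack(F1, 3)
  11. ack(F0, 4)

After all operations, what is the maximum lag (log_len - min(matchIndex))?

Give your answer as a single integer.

Answer: 3

Derivation:
Op 1: append 2 -> log_len=2
Op 2: F0 acks idx 2 -> match: F0=2 F1=0 F2=0; commitIndex=0
Op 3: append 2 -> log_len=4
Op 4: F0 acks idx 4 -> match: F0=4 F1=0 F2=0; commitIndex=0
Op 5: F2 acks idx 4 -> match: F0=4 F1=0 F2=4; commitIndex=4
Op 6: append 2 -> log_len=6
Op 7: F2 acks idx 5 -> match: F0=4 F1=0 F2=5; commitIndex=4
Op 8: F0 acks idx 2 -> match: F0=4 F1=0 F2=5; commitIndex=4
Op 9: F2 acks idx 3 -> match: F0=4 F1=0 F2=5; commitIndex=4
Op 10: F1 acks idx 3 -> match: F0=4 F1=3 F2=5; commitIndex=4
Op 11: F0 acks idx 4 -> match: F0=4 F1=3 F2=5; commitIndex=4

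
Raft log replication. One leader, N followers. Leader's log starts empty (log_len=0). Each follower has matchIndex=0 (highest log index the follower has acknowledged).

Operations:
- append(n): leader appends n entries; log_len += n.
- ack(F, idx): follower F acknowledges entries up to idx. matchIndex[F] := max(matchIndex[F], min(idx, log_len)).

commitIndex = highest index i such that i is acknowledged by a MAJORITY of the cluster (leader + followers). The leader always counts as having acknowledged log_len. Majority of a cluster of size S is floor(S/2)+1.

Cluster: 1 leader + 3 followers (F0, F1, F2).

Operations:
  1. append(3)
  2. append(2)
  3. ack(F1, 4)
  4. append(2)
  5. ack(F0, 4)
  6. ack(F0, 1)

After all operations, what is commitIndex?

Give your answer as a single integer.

Answer: 4

Derivation:
Op 1: append 3 -> log_len=3
Op 2: append 2 -> log_len=5
Op 3: F1 acks idx 4 -> match: F0=0 F1=4 F2=0; commitIndex=0
Op 4: append 2 -> log_len=7
Op 5: F0 acks idx 4 -> match: F0=4 F1=4 F2=0; commitIndex=4
Op 6: F0 acks idx 1 -> match: F0=4 F1=4 F2=0; commitIndex=4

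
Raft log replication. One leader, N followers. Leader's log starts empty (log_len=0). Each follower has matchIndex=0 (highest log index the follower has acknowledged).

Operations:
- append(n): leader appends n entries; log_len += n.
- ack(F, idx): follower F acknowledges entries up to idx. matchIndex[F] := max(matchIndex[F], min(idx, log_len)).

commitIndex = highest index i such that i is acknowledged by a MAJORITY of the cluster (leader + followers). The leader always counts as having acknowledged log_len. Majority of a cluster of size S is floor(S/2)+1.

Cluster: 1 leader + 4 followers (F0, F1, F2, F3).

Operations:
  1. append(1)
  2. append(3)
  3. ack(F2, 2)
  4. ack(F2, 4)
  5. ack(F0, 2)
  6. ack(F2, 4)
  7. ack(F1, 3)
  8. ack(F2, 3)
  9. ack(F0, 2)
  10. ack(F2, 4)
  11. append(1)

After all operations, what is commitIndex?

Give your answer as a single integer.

Answer: 3

Derivation:
Op 1: append 1 -> log_len=1
Op 2: append 3 -> log_len=4
Op 3: F2 acks idx 2 -> match: F0=0 F1=0 F2=2 F3=0; commitIndex=0
Op 4: F2 acks idx 4 -> match: F0=0 F1=0 F2=4 F3=0; commitIndex=0
Op 5: F0 acks idx 2 -> match: F0=2 F1=0 F2=4 F3=0; commitIndex=2
Op 6: F2 acks idx 4 -> match: F0=2 F1=0 F2=4 F3=0; commitIndex=2
Op 7: F1 acks idx 3 -> match: F0=2 F1=3 F2=4 F3=0; commitIndex=3
Op 8: F2 acks idx 3 -> match: F0=2 F1=3 F2=4 F3=0; commitIndex=3
Op 9: F0 acks idx 2 -> match: F0=2 F1=3 F2=4 F3=0; commitIndex=3
Op 10: F2 acks idx 4 -> match: F0=2 F1=3 F2=4 F3=0; commitIndex=3
Op 11: append 1 -> log_len=5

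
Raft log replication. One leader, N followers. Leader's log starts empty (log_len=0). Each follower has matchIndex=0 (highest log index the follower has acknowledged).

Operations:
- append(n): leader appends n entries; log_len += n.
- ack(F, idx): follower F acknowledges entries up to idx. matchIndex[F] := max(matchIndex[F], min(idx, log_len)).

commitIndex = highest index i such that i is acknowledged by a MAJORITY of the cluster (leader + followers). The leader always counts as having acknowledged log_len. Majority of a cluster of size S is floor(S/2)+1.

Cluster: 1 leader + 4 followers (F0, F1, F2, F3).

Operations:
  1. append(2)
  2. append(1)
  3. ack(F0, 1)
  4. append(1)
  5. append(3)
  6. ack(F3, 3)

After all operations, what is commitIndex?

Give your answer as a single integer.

Answer: 1

Derivation:
Op 1: append 2 -> log_len=2
Op 2: append 1 -> log_len=3
Op 3: F0 acks idx 1 -> match: F0=1 F1=0 F2=0 F3=0; commitIndex=0
Op 4: append 1 -> log_len=4
Op 5: append 3 -> log_len=7
Op 6: F3 acks idx 3 -> match: F0=1 F1=0 F2=0 F3=3; commitIndex=1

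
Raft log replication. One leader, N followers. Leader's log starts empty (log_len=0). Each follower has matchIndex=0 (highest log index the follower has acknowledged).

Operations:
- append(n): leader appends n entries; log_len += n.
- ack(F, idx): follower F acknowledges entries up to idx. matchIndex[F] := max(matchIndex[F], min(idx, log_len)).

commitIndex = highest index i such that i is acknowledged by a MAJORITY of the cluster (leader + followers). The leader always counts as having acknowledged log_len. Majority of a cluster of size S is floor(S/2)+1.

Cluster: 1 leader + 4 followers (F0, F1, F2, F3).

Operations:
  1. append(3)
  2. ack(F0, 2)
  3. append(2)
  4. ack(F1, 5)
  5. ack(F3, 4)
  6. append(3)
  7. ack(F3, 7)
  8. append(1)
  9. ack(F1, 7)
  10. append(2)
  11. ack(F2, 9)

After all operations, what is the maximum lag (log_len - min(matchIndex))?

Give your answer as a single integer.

Answer: 9

Derivation:
Op 1: append 3 -> log_len=3
Op 2: F0 acks idx 2 -> match: F0=2 F1=0 F2=0 F3=0; commitIndex=0
Op 3: append 2 -> log_len=5
Op 4: F1 acks idx 5 -> match: F0=2 F1=5 F2=0 F3=0; commitIndex=2
Op 5: F3 acks idx 4 -> match: F0=2 F1=5 F2=0 F3=4; commitIndex=4
Op 6: append 3 -> log_len=8
Op 7: F3 acks idx 7 -> match: F0=2 F1=5 F2=0 F3=7; commitIndex=5
Op 8: append 1 -> log_len=9
Op 9: F1 acks idx 7 -> match: F0=2 F1=7 F2=0 F3=7; commitIndex=7
Op 10: append 2 -> log_len=11
Op 11: F2 acks idx 9 -> match: F0=2 F1=7 F2=9 F3=7; commitIndex=7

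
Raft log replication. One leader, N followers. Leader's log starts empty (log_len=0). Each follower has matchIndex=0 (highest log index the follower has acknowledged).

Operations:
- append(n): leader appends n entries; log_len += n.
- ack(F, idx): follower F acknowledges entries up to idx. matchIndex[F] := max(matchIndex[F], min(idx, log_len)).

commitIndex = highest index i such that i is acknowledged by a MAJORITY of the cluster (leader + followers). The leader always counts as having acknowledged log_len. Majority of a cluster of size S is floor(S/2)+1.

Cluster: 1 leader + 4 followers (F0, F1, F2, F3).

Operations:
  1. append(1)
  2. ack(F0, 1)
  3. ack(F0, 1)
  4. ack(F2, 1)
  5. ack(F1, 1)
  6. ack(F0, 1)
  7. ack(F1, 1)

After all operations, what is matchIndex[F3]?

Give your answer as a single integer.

Op 1: append 1 -> log_len=1
Op 2: F0 acks idx 1 -> match: F0=1 F1=0 F2=0 F3=0; commitIndex=0
Op 3: F0 acks idx 1 -> match: F0=1 F1=0 F2=0 F3=0; commitIndex=0
Op 4: F2 acks idx 1 -> match: F0=1 F1=0 F2=1 F3=0; commitIndex=1
Op 5: F1 acks idx 1 -> match: F0=1 F1=1 F2=1 F3=0; commitIndex=1
Op 6: F0 acks idx 1 -> match: F0=1 F1=1 F2=1 F3=0; commitIndex=1
Op 7: F1 acks idx 1 -> match: F0=1 F1=1 F2=1 F3=0; commitIndex=1

Answer: 0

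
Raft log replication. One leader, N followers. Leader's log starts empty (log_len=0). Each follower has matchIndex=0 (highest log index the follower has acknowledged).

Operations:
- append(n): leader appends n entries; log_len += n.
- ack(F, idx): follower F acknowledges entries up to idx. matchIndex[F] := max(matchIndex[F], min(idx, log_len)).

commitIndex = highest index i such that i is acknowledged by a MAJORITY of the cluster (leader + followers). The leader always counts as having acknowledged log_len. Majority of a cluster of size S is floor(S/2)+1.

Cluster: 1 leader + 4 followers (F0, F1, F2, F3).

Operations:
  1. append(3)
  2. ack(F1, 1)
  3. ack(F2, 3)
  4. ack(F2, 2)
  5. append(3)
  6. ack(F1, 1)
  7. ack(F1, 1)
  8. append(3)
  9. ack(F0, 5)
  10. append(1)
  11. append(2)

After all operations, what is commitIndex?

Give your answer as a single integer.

Answer: 3

Derivation:
Op 1: append 3 -> log_len=3
Op 2: F1 acks idx 1 -> match: F0=0 F1=1 F2=0 F3=0; commitIndex=0
Op 3: F2 acks idx 3 -> match: F0=0 F1=1 F2=3 F3=0; commitIndex=1
Op 4: F2 acks idx 2 -> match: F0=0 F1=1 F2=3 F3=0; commitIndex=1
Op 5: append 3 -> log_len=6
Op 6: F1 acks idx 1 -> match: F0=0 F1=1 F2=3 F3=0; commitIndex=1
Op 7: F1 acks idx 1 -> match: F0=0 F1=1 F2=3 F3=0; commitIndex=1
Op 8: append 3 -> log_len=9
Op 9: F0 acks idx 5 -> match: F0=5 F1=1 F2=3 F3=0; commitIndex=3
Op 10: append 1 -> log_len=10
Op 11: append 2 -> log_len=12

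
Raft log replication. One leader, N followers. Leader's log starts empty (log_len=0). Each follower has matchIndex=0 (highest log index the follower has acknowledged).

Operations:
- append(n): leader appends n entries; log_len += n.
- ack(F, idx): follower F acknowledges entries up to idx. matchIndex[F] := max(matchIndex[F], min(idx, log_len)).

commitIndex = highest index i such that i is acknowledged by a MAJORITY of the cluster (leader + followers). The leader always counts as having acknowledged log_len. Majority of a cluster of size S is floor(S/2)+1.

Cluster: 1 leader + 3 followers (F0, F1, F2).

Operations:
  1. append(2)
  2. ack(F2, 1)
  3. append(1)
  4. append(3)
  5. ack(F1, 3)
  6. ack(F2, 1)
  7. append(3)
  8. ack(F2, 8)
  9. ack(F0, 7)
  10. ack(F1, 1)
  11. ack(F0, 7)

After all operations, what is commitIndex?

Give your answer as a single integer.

Answer: 7

Derivation:
Op 1: append 2 -> log_len=2
Op 2: F2 acks idx 1 -> match: F0=0 F1=0 F2=1; commitIndex=0
Op 3: append 1 -> log_len=3
Op 4: append 3 -> log_len=6
Op 5: F1 acks idx 3 -> match: F0=0 F1=3 F2=1; commitIndex=1
Op 6: F2 acks idx 1 -> match: F0=0 F1=3 F2=1; commitIndex=1
Op 7: append 3 -> log_len=9
Op 8: F2 acks idx 8 -> match: F0=0 F1=3 F2=8; commitIndex=3
Op 9: F0 acks idx 7 -> match: F0=7 F1=3 F2=8; commitIndex=7
Op 10: F1 acks idx 1 -> match: F0=7 F1=3 F2=8; commitIndex=7
Op 11: F0 acks idx 7 -> match: F0=7 F1=3 F2=8; commitIndex=7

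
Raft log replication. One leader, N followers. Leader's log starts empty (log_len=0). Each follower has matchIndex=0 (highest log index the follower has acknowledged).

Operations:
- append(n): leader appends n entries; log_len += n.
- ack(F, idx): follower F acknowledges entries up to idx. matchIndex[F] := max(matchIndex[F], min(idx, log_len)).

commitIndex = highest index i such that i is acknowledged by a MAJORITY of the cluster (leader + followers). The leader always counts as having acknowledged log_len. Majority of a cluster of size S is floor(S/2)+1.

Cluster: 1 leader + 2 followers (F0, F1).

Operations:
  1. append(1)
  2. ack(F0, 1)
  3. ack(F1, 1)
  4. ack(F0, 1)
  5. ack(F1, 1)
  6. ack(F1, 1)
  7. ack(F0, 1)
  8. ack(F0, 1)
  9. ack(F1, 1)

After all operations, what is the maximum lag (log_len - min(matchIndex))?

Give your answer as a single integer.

Answer: 0

Derivation:
Op 1: append 1 -> log_len=1
Op 2: F0 acks idx 1 -> match: F0=1 F1=0; commitIndex=1
Op 3: F1 acks idx 1 -> match: F0=1 F1=1; commitIndex=1
Op 4: F0 acks idx 1 -> match: F0=1 F1=1; commitIndex=1
Op 5: F1 acks idx 1 -> match: F0=1 F1=1; commitIndex=1
Op 6: F1 acks idx 1 -> match: F0=1 F1=1; commitIndex=1
Op 7: F0 acks idx 1 -> match: F0=1 F1=1; commitIndex=1
Op 8: F0 acks idx 1 -> match: F0=1 F1=1; commitIndex=1
Op 9: F1 acks idx 1 -> match: F0=1 F1=1; commitIndex=1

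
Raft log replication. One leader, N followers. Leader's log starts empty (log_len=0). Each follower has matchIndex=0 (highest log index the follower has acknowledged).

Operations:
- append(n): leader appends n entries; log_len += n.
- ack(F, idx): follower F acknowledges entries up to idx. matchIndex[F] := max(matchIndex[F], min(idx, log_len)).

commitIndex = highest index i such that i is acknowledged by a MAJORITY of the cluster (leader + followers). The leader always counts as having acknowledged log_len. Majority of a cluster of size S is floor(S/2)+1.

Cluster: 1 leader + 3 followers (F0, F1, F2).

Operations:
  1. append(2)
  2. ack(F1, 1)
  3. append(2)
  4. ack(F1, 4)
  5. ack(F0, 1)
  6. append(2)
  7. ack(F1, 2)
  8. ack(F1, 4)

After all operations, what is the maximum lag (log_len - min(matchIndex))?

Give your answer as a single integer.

Op 1: append 2 -> log_len=2
Op 2: F1 acks idx 1 -> match: F0=0 F1=1 F2=0; commitIndex=0
Op 3: append 2 -> log_len=4
Op 4: F1 acks idx 4 -> match: F0=0 F1=4 F2=0; commitIndex=0
Op 5: F0 acks idx 1 -> match: F0=1 F1=4 F2=0; commitIndex=1
Op 6: append 2 -> log_len=6
Op 7: F1 acks idx 2 -> match: F0=1 F1=4 F2=0; commitIndex=1
Op 8: F1 acks idx 4 -> match: F0=1 F1=4 F2=0; commitIndex=1

Answer: 6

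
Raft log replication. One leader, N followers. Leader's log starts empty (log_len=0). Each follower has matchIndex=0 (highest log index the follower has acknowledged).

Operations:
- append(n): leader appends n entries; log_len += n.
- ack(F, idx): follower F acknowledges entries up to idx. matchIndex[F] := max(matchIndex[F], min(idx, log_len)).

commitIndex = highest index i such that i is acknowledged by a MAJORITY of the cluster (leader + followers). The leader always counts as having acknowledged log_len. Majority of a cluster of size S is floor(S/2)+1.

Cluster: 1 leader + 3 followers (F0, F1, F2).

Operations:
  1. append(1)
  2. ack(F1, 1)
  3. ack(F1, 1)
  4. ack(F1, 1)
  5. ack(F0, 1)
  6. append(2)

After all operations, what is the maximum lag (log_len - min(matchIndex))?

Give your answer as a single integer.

Answer: 3

Derivation:
Op 1: append 1 -> log_len=1
Op 2: F1 acks idx 1 -> match: F0=0 F1=1 F2=0; commitIndex=0
Op 3: F1 acks idx 1 -> match: F0=0 F1=1 F2=0; commitIndex=0
Op 4: F1 acks idx 1 -> match: F0=0 F1=1 F2=0; commitIndex=0
Op 5: F0 acks idx 1 -> match: F0=1 F1=1 F2=0; commitIndex=1
Op 6: append 2 -> log_len=3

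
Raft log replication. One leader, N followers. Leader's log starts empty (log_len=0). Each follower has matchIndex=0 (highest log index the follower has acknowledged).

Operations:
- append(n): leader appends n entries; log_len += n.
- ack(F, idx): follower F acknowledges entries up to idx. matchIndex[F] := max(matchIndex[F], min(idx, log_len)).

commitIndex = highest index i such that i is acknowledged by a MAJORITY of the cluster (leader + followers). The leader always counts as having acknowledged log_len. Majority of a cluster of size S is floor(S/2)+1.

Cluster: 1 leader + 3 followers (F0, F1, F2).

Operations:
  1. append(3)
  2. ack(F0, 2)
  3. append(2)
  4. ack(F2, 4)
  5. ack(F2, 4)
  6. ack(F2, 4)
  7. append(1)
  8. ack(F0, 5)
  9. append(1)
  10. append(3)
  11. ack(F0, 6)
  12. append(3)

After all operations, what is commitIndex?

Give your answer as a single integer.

Op 1: append 3 -> log_len=3
Op 2: F0 acks idx 2 -> match: F0=2 F1=0 F2=0; commitIndex=0
Op 3: append 2 -> log_len=5
Op 4: F2 acks idx 4 -> match: F0=2 F1=0 F2=4; commitIndex=2
Op 5: F2 acks idx 4 -> match: F0=2 F1=0 F2=4; commitIndex=2
Op 6: F2 acks idx 4 -> match: F0=2 F1=0 F2=4; commitIndex=2
Op 7: append 1 -> log_len=6
Op 8: F0 acks idx 5 -> match: F0=5 F1=0 F2=4; commitIndex=4
Op 9: append 1 -> log_len=7
Op 10: append 3 -> log_len=10
Op 11: F0 acks idx 6 -> match: F0=6 F1=0 F2=4; commitIndex=4
Op 12: append 3 -> log_len=13

Answer: 4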